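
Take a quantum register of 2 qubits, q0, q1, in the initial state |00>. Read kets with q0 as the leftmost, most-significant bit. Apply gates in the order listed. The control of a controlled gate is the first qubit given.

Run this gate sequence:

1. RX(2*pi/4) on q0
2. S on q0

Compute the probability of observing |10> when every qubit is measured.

A full measurement returns |10> with probability 1/2.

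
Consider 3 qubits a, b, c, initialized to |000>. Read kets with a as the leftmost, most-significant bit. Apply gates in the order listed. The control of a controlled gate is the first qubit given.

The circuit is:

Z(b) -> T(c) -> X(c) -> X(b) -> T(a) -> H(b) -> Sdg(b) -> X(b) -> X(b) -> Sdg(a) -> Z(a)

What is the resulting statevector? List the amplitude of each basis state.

The resulting statevector has amplitude sqrt(2)/2 on |001>, sqrt(2)*I/2 on |011>, and 0 on every other basis state. Key observation: gates 8-9 undo each other exactly, leaving only the rest of the circuit to track.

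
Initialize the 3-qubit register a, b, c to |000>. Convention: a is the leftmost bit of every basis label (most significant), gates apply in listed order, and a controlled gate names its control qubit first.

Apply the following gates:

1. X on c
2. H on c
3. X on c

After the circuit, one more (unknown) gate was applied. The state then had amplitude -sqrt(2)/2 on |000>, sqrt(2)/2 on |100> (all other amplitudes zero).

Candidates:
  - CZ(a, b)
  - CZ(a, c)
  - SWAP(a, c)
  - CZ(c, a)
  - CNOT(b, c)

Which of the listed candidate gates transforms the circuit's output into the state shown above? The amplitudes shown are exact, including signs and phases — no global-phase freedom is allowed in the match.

It was SWAP(a, c) that produced the state shown.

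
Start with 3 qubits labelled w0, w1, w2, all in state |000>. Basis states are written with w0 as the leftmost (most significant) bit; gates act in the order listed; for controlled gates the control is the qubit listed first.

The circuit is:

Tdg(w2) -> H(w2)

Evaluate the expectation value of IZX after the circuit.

The observable IZX averages to 1.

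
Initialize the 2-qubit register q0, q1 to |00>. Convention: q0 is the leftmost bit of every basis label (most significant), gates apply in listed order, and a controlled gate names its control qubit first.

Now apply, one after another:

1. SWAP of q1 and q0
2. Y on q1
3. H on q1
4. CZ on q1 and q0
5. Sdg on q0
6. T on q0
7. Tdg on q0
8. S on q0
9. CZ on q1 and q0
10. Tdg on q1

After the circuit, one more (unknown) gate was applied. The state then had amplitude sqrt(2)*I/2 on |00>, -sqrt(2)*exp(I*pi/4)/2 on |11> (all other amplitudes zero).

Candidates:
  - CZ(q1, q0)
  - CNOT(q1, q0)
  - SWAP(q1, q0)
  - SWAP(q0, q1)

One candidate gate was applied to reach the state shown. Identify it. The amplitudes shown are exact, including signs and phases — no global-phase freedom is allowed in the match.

The applied gate was CNOT(q1, q0). Key observation: steps 4-9 multiply out to the identity, so the circuit reduces to the remaining gates.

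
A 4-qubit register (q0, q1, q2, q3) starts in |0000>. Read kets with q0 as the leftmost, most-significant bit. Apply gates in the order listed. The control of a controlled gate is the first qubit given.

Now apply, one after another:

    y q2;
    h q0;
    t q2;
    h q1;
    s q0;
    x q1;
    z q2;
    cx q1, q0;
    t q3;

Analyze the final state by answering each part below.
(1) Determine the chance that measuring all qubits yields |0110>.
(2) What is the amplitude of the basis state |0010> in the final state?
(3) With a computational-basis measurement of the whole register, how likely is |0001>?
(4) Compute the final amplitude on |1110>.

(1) Outcome |0110> occurs with probability 1/4.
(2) The amplitude on |0010> is -exp(3*I*pi/4)/2.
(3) The probability of measuring |0001> is 0.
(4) |1110> carries amplitude -exp(3*I*pi/4)/2 in the final state.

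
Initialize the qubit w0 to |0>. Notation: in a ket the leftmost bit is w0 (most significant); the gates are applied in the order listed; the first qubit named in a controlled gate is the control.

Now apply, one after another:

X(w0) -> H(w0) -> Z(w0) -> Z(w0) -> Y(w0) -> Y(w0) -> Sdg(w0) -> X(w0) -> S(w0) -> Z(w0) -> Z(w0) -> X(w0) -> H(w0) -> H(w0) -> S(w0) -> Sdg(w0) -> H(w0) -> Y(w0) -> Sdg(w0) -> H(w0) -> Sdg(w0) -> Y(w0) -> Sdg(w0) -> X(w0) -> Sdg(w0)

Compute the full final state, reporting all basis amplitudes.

The final amplitudes are sqrt(2)*I/2 on |0>, sqrt(2)/2 on |1>.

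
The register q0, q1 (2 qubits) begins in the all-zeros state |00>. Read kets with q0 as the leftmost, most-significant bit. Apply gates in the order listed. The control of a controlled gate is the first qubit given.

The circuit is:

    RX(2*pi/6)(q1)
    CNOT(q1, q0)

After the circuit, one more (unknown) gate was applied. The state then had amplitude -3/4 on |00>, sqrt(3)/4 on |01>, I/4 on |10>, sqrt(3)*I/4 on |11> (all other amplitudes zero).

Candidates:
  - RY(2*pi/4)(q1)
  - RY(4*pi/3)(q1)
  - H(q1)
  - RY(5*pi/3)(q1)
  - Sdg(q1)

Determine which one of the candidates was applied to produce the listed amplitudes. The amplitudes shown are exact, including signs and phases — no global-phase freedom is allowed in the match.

The applied gate was RY(5*pi/3)(q1).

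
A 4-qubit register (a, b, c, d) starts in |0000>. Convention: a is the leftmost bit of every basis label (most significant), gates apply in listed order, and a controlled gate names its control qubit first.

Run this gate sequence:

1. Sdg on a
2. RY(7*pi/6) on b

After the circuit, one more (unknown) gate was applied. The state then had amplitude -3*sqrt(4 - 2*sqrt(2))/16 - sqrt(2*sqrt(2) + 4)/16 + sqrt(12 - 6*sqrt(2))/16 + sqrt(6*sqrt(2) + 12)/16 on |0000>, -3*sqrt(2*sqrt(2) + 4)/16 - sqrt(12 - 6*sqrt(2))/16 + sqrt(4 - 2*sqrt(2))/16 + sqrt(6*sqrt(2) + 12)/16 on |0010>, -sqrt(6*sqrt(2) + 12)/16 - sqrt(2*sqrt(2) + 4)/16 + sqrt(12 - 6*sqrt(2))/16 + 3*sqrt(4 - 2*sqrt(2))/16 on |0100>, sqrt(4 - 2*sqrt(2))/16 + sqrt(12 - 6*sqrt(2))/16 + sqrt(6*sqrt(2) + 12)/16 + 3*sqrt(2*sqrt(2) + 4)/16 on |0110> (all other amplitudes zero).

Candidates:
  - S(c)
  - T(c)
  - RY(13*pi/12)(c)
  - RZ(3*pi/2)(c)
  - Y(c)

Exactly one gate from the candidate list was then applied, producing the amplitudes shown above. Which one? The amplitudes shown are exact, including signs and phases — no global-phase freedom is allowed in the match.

The unique candidate consistent with the amplitudes is RY(13*pi/12)(c).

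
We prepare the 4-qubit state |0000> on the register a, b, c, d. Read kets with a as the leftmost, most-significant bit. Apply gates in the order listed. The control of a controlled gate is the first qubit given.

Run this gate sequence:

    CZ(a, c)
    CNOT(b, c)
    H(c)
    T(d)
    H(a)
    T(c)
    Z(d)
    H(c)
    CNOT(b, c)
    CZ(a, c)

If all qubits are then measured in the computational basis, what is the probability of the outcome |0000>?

The probability of measuring |0000> is sqrt(2)/8 + 1/4.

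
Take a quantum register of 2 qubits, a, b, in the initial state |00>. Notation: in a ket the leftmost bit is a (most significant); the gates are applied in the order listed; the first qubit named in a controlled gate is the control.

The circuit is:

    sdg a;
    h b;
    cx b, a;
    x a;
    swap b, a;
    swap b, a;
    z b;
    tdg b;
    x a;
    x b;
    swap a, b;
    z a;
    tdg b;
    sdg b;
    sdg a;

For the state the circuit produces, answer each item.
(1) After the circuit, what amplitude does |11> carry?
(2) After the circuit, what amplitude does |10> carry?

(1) |11> carries amplitude 0 in the final state. Key observation: steps 5-6 multiply out to the identity, so the circuit reduces to the remaining gates.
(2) |10> carries amplitude sqrt(2)*I/2 in the final state.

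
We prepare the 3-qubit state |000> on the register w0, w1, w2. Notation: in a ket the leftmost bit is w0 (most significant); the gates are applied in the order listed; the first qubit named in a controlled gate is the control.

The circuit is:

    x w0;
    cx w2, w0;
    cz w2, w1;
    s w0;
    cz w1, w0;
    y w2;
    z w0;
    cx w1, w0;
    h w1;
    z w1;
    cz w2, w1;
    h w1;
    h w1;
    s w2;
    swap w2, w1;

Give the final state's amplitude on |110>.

The amplitude on |110> is sqrt(2)*I/2.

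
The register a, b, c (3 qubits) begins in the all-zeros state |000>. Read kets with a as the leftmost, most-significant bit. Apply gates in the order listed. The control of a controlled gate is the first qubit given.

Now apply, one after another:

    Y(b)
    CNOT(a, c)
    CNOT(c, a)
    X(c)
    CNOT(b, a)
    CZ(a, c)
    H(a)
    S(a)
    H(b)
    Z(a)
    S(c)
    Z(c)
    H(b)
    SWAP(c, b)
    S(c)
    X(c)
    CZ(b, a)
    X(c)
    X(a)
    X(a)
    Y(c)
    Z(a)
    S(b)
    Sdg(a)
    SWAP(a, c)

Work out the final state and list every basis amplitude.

The final amplitudes are -sqrt(2)*I/2 on |010>, -sqrt(2)*I/2 on |011>, and 0 on every other basis state.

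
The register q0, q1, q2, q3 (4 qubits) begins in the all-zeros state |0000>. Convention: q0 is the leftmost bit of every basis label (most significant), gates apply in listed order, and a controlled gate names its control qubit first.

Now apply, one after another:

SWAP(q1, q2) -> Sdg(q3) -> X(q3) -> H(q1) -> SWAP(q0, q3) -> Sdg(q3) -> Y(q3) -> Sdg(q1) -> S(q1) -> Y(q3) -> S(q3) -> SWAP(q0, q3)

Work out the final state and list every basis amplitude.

The resulting statevector has amplitude sqrt(2)/2 on |0001>, sqrt(2)/2 on |0101>, and 0 on every other basis state. Key observation: the block from step 5 through step 12 cancels to the identity and can be dropped.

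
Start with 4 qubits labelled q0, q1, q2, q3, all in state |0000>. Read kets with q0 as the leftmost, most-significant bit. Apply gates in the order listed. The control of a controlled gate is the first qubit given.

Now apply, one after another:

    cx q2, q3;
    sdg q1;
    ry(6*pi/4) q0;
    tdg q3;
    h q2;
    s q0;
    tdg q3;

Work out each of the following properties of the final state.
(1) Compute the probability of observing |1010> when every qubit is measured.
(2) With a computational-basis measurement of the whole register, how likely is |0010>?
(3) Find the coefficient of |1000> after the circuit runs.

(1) The probability of measuring |1010> is 1/4.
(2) Outcome |0010> occurs with probability 1/4.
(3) The amplitude on |1000> is I/2.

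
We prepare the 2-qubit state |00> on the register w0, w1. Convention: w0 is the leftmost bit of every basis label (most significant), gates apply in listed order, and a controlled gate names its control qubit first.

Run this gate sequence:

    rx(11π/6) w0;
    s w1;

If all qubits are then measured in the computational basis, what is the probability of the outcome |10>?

A full measurement returns |10> with probability 1/2 - sqrt(3)/4.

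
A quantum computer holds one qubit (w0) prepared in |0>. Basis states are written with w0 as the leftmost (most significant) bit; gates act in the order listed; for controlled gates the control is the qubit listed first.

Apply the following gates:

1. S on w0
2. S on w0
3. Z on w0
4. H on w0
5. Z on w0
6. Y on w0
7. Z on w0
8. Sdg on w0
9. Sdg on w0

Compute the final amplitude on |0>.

The amplitude on |0> is sqrt(2)*I/2.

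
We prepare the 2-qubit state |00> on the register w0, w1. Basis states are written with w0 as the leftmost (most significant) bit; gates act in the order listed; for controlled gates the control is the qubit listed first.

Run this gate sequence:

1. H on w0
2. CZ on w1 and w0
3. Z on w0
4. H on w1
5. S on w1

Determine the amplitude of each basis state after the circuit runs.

The resulting statevector has amplitude 1/2 on |00>, I/2 on |01>, -1/2 on |10>, -I/2 on |11>.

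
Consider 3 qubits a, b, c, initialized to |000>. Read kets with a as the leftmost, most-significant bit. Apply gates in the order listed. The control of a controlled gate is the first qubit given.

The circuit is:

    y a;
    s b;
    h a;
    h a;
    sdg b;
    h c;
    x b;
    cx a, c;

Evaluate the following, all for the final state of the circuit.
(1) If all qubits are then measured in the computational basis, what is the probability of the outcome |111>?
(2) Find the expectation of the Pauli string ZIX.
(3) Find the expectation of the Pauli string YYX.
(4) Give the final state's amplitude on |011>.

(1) A full measurement returns |111> with probability 1/2. Key observation: gates 2-5 undo each other exactly, leaving only the rest of the circuit to track.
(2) The observable ZIX averages to -1.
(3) In the final state, YYX has expectation 0.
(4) |011> carries amplitude 0 in the final state.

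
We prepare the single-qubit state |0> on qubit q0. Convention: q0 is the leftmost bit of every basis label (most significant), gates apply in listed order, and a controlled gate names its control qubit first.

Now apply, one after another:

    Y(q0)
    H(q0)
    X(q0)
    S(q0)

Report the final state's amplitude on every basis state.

The final amplitudes are -sqrt(2)*I/2 on |0>, -sqrt(2)/2 on |1>.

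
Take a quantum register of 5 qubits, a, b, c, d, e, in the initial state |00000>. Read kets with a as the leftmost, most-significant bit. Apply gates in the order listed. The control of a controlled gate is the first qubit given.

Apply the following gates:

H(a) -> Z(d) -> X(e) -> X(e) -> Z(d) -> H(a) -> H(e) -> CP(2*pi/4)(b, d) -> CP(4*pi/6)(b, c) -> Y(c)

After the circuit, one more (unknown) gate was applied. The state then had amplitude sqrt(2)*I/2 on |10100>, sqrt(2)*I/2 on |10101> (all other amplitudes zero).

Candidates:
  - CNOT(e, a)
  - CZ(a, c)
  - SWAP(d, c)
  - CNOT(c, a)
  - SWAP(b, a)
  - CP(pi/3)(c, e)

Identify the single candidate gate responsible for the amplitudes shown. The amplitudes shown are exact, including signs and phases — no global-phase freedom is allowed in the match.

The applied gate was CNOT(c, a). Key observation: steps 1-6 multiply out to the identity, so the circuit reduces to the remaining gates.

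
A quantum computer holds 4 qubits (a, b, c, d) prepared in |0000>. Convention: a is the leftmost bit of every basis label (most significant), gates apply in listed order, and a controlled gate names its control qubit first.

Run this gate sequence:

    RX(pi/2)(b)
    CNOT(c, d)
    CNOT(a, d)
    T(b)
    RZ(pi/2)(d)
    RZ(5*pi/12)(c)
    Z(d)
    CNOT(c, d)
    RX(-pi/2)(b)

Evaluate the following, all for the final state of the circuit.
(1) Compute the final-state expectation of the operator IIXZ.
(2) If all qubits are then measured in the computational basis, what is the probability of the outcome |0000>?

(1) The expectation value of IIXZ is 0.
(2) The probability of measuring |0000> is sqrt(2)/4 + 1/2.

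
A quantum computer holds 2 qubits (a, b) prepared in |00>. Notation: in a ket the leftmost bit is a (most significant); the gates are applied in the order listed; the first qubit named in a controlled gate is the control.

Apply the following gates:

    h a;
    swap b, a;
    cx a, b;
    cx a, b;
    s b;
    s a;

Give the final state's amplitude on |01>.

The final state's coefficient on |01> equals sqrt(2)*I/2. Key observation: gates 3-4 undo each other exactly, leaving only the rest of the circuit to track.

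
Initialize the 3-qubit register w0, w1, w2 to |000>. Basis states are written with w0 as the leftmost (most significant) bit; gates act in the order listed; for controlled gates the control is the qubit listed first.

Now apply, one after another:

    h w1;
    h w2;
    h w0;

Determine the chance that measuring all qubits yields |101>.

Outcome |101> occurs with probability 1/8.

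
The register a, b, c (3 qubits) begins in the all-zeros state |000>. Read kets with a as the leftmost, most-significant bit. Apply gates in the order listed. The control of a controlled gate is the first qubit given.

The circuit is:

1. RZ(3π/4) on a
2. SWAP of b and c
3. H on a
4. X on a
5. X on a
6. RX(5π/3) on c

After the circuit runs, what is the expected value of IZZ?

The expectation value of IZZ is 1/2. Key observation: the block from step 4 through step 5 cancels to the identity and can be dropped.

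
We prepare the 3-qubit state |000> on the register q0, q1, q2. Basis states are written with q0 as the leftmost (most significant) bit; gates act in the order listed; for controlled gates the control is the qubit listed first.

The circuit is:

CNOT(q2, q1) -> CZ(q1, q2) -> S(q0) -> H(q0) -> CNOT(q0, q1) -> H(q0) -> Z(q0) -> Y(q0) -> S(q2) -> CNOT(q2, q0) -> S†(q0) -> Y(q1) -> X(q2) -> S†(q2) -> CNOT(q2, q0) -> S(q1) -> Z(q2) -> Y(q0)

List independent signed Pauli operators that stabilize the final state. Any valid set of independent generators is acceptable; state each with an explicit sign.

The stabilizer group can be generated by -YZI, +ZYI, -IIZ, among other valid generating sets.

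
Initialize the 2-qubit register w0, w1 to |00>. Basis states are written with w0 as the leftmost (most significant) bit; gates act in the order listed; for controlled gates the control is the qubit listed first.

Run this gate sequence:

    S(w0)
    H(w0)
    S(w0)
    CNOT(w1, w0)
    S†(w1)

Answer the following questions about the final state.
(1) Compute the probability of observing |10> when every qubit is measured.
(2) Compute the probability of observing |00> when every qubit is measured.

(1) The probability of measuring |10> is 1/2.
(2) The probability of measuring |00> is 1/2.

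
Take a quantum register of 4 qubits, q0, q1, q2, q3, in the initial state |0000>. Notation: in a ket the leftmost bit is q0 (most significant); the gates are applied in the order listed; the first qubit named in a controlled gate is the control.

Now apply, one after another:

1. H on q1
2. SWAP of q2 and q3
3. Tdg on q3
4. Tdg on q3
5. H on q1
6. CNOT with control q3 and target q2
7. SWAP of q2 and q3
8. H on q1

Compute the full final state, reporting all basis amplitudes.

The final amplitudes are sqrt(2)/2 on |0000>, sqrt(2)/2 on |0100>, and 0 on every other basis state.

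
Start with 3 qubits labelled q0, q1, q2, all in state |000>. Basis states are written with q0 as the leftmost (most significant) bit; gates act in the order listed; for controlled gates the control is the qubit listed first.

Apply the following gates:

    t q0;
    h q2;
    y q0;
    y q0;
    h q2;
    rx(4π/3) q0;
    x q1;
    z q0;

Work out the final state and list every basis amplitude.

The final amplitudes are -1/2 on |010>, sqrt(3)*I/2 on |110>, and 0 on every other basis state. Key observation: gates 2-5 undo each other exactly, leaving only the rest of the circuit to track.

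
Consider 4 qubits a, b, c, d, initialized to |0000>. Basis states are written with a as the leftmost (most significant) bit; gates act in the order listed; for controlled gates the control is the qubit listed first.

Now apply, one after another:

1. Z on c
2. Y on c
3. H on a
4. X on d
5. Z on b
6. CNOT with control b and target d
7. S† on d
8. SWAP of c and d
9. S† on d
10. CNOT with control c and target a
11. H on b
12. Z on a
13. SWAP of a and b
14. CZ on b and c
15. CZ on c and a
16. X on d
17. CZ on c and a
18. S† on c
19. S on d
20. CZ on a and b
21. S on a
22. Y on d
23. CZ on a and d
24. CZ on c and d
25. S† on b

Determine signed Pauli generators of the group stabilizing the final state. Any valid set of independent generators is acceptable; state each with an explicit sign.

The final state is stabilized by the group generated by -YZII, -ZYII, -IIZI, -IIIZ; other independent generating sets are equally valid.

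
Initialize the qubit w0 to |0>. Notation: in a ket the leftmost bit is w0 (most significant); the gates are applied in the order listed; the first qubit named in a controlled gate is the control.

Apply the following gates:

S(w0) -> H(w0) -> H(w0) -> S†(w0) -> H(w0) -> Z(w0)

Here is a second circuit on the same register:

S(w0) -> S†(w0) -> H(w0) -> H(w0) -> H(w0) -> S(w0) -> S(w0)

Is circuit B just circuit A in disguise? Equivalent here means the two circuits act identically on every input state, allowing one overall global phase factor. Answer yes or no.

Yes: on every input state the two circuits agree up to one overall phase factor.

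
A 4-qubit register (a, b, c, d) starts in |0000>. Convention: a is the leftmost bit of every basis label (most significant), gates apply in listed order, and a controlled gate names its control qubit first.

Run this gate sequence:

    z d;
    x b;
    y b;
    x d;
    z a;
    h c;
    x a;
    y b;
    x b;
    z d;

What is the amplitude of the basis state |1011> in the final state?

The amplitude on |1011> is -sqrt(2)/2.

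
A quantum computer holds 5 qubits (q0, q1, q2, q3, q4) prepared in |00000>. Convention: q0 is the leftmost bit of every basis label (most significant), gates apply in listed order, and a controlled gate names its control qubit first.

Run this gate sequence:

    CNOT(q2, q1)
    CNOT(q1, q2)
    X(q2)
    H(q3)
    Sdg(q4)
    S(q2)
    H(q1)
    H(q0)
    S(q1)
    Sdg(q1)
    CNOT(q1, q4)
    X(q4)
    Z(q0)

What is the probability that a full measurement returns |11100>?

The probability of measuring |11100> is 1/8. Key observation: the block from step 9 through step 10 cancels to the identity and can be dropped.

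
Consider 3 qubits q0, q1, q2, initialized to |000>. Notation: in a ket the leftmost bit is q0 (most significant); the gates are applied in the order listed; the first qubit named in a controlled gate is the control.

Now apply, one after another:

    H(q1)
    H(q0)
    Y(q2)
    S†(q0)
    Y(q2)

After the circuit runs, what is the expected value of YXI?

The observable YXI averages to -1.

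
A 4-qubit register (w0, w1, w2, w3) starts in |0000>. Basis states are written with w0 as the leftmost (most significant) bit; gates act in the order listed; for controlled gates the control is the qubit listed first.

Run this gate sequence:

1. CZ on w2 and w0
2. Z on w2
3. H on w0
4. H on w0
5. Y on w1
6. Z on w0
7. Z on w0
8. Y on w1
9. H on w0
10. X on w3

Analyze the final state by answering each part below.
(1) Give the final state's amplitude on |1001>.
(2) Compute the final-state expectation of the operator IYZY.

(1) The amplitude on |1001> is sqrt(2)/2. Key observation: steps 4-9 multiply out to the identity, so the circuit reduces to the remaining gates.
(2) The expectation value of IYZY is 0.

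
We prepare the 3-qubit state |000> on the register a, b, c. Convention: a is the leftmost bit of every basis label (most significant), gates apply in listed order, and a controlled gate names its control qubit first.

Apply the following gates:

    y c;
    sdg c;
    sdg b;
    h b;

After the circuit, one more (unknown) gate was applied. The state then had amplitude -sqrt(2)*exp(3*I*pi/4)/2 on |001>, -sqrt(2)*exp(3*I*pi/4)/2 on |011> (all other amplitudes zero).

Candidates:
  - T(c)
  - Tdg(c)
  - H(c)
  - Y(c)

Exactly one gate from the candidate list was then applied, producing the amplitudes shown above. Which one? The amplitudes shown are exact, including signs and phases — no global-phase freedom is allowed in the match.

The unique candidate consistent with the amplitudes is Tdg(c).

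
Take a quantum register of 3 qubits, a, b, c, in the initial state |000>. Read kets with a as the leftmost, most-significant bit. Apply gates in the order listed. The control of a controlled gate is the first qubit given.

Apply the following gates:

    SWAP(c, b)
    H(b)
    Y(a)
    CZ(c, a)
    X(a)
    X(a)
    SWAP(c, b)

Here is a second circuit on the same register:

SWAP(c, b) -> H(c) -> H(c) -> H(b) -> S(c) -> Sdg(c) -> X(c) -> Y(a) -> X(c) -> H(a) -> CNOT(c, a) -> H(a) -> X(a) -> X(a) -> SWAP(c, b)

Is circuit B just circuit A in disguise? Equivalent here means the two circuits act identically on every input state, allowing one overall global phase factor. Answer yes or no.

Yes, they are equivalent — the unitaries differ by at most a global phase.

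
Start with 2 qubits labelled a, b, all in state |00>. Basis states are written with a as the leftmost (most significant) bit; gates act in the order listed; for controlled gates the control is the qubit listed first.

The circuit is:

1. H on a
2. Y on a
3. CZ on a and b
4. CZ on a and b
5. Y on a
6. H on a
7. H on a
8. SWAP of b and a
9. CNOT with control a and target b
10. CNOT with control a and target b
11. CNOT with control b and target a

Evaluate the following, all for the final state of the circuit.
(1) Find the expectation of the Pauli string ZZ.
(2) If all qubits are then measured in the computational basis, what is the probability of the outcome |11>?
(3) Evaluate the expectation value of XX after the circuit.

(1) The observable ZZ averages to 1. Key observation: the block from step 1 through step 6 cancels to the identity and can be dropped.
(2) Outcome |11> occurs with probability 1/2.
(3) The expectation value of XX is 1.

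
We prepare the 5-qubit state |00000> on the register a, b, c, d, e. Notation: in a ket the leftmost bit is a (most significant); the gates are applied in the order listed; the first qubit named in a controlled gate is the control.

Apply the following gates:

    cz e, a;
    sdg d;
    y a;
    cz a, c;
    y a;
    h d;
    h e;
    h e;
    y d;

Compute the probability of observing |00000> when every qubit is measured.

A full measurement returns |00000> with probability 1/2.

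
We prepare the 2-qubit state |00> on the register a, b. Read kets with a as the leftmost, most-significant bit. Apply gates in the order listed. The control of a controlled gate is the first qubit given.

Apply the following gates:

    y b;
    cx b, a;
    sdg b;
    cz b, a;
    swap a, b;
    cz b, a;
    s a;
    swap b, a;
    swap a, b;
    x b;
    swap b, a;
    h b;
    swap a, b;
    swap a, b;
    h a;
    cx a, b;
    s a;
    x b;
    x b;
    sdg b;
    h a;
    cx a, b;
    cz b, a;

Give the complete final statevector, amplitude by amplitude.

The resulting statevector has amplitude sqrt(2)*(1 + I)/4 on |00>, sqrt(2)*(-1 + I)/4 on |01>, sqrt(2)*(-1 - I)/4 on |10>, sqrt(2)*(1 - I)/4 on |11>. Key observation: gates 13-14 undo each other exactly, leaving only the rest of the circuit to track.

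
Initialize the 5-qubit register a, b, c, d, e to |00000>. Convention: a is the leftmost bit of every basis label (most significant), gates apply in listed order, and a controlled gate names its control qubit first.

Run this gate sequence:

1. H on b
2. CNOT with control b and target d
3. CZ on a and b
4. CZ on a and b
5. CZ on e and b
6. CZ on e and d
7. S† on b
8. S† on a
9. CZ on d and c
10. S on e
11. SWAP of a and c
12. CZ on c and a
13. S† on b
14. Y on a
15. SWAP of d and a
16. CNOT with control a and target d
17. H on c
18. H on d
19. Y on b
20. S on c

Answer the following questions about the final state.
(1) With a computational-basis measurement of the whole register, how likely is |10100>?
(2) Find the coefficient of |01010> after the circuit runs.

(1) Outcome |10100> occurs with probability 1/8. Key observation: steps 3-4 multiply out to the identity, so the circuit reduces to the remaining gates.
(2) The final state's coefficient on |01010> equals sqrt(2)/4.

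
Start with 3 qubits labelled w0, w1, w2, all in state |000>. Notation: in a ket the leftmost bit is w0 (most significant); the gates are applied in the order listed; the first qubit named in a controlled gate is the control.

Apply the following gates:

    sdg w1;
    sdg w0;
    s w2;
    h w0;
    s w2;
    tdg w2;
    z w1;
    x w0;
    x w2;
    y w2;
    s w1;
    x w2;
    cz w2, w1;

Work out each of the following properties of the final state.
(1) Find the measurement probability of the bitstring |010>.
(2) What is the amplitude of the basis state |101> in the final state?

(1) A full measurement returns |010> with probability 0.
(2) |101> carries amplitude -sqrt(2)*I/2 in the final state.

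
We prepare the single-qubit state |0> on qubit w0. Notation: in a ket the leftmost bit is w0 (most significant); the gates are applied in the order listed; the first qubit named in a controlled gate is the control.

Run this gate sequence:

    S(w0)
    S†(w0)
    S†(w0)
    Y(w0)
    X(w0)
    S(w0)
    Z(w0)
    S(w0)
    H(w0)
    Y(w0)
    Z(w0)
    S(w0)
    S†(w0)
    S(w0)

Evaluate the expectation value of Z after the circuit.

The observable Z averages to 0.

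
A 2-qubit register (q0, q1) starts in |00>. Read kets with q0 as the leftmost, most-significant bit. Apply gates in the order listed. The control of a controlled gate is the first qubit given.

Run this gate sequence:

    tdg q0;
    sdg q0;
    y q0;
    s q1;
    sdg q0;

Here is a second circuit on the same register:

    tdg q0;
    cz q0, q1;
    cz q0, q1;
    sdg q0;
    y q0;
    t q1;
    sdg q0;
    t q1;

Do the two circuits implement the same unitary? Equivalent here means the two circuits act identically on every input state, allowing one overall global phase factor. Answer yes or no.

Yes — the two circuits implement the same unitary up to a global phase.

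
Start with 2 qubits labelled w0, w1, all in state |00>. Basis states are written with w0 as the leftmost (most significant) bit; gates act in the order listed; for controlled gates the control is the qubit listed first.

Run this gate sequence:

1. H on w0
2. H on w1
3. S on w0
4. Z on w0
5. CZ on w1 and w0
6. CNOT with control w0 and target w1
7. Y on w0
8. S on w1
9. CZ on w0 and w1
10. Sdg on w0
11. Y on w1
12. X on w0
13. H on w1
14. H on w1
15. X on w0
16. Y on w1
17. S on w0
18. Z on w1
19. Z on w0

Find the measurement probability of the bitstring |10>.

A full measurement returns |10> with probability 1/4. Key observation: steps 10-17 multiply out to the identity, so the circuit reduces to the remaining gates.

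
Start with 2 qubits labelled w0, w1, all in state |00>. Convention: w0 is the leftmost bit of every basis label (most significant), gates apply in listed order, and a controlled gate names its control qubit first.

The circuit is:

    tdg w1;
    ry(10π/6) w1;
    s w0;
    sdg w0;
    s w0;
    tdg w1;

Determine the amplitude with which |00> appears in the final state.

|00> carries amplitude -sqrt(3)/2 in the final state. Key observation: steps 3-4 multiply out to the identity, so the circuit reduces to the remaining gates.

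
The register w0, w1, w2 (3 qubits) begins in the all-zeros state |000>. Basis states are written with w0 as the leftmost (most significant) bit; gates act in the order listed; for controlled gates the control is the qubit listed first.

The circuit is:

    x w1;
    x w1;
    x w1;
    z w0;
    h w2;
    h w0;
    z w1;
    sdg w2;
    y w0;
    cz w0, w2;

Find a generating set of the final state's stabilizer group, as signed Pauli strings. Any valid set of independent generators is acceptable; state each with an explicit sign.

The final state is stabilized by the group generated by -XIZ, -ZIY, -IZI; other independent generating sets are equally valid. Key observation: steps 2-3 multiply out to the identity, so the circuit reduces to the remaining gates.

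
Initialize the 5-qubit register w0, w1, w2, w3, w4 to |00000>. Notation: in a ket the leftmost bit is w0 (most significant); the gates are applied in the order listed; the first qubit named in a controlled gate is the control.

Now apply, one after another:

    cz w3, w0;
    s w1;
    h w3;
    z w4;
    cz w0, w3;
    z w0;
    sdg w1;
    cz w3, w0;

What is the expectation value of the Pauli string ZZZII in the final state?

The expectation value of ZZZII is 1.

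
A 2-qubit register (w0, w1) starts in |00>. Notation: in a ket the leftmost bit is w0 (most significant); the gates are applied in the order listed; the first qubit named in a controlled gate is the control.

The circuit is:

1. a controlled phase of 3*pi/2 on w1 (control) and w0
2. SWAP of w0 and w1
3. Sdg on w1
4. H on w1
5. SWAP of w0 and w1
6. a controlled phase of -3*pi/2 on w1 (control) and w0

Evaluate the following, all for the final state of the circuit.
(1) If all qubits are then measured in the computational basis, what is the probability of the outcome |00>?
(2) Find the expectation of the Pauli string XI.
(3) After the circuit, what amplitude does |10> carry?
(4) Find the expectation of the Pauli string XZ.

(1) The probability of measuring |00> is 1/2.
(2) In the final state, XI has expectation 1.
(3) |10> carries amplitude sqrt(2)/2 in the final state.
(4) The observable XZ averages to 1.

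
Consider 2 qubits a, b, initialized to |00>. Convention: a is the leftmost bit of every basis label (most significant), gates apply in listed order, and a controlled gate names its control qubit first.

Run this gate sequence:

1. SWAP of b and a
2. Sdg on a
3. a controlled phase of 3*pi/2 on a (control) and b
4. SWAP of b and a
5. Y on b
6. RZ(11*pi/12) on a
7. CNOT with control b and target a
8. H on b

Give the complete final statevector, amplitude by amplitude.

The resulting statevector has amplitude 0 on |00>, 0 on |01>, sqrt(2)*exp(I*pi/24)/2 on |10>, -sqrt(2)*exp(I*pi/24)/2 on |11>.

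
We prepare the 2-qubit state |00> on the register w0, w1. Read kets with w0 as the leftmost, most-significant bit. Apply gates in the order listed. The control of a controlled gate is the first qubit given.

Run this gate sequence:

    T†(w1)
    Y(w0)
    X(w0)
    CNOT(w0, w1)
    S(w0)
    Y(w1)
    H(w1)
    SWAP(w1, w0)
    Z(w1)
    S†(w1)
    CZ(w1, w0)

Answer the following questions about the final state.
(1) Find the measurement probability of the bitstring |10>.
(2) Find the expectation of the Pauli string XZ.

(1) A full measurement returns |10> with probability 1/2.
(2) The expectation value of XZ is -1.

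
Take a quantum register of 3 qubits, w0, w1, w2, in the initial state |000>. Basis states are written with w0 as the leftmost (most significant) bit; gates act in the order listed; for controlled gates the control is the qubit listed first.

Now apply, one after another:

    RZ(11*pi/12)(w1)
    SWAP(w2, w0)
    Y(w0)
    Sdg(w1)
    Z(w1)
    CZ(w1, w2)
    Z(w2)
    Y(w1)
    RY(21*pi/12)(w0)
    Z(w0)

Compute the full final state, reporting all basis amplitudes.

The resulting statevector has amplitude -sqrt(2 - sqrt(2))*exp(13*I*pi/24)/2 on |010>, sqrt(sqrt(2) + 2)*exp(13*I*pi/24)/2 on |110>, and 0 on every other basis state.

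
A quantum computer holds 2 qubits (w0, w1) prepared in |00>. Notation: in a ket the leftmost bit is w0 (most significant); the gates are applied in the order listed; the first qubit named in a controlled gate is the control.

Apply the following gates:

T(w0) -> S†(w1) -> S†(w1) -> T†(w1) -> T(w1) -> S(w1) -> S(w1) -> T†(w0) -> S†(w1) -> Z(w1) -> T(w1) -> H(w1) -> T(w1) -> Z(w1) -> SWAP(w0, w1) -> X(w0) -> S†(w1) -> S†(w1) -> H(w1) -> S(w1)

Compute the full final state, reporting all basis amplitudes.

The final amplitudes are -exp(I*pi/4)/2 on |00>, -exp(3*I*pi/4)/2 on |01>, 1/2 on |10>, I/2 on |11>. Key observation: steps 1-8 multiply out to the identity, so the circuit reduces to the remaining gates.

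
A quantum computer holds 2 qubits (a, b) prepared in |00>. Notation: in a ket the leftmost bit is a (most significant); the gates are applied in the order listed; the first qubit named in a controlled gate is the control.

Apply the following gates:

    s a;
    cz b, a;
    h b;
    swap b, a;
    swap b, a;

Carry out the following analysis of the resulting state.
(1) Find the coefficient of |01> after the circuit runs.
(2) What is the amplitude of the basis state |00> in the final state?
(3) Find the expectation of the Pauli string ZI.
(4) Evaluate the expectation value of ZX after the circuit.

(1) The amplitude on |01> is sqrt(2)/2. Key observation: steps 4-5 multiply out to the identity, so the circuit reduces to the remaining gates.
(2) The final state's coefficient on |00> equals sqrt(2)/2.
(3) The expectation value of ZI is 1.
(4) The observable ZX averages to 1.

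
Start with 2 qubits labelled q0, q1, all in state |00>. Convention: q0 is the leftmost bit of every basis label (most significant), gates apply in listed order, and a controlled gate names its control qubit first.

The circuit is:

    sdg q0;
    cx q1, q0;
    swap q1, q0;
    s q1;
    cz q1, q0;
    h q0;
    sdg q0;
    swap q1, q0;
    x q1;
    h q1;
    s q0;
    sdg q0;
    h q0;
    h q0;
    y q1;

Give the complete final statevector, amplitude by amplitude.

The resulting statevector has amplitude -1/2 + I/2 on |00>, 1/2 + I/2 on |01>, 0 on |10>, 0 on |11>. Key observation: steps 13-14 multiply out to the identity, so the circuit reduces to the remaining gates.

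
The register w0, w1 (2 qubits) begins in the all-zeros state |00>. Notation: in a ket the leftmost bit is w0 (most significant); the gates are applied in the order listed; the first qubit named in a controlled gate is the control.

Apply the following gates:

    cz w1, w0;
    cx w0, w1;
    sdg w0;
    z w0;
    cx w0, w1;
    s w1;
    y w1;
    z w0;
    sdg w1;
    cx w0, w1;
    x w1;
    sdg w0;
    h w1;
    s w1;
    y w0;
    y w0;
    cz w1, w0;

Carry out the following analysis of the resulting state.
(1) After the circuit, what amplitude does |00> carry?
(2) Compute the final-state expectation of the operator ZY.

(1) |00> carries amplitude sqrt(2)/2 in the final state.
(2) In the final state, ZY has expectation 1.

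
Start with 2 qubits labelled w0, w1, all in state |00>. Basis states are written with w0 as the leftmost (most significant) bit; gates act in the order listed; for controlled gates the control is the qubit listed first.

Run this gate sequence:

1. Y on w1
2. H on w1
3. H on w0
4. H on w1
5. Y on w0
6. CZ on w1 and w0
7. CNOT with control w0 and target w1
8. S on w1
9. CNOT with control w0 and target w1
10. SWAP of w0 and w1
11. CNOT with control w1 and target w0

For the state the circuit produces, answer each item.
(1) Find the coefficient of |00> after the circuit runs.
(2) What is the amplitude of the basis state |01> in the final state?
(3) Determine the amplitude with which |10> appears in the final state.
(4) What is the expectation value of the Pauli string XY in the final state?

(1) |00> carries amplitude 0 in the final state.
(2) The final state's coefficient on |01> equals sqrt(2)/2.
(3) |10> carries amplitude sqrt(2)*I/2 in the final state.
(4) The expectation value of XY is -1.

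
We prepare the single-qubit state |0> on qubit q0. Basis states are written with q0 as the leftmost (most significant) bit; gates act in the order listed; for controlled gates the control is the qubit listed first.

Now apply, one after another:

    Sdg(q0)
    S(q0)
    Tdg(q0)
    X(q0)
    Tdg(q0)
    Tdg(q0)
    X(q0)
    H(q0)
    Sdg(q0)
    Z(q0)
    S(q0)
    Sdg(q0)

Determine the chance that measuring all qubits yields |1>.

The probability of measuring |1> is 1/2.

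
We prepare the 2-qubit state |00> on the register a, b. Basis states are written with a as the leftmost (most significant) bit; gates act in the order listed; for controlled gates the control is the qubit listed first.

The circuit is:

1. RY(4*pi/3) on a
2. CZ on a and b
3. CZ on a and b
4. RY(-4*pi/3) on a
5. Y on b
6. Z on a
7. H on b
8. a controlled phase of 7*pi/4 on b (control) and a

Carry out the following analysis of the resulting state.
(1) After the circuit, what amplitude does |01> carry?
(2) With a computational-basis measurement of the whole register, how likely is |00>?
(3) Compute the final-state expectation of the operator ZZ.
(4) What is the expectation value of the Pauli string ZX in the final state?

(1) The final state's coefficient on |01> equals -sqrt(2)*I/2.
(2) Outcome |00> occurs with probability 1/2.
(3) In the final state, ZZ has expectation 0.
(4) The observable ZX averages to -1.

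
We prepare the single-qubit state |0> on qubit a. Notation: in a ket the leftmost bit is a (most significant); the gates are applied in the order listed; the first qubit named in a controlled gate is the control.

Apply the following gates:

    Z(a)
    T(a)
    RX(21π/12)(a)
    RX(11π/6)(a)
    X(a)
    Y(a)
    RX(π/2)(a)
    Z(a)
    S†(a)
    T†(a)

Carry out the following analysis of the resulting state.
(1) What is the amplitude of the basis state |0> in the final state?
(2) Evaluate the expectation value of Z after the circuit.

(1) The amplitude on |0> is -I*sqrt(sqrt(2) + 2)/4 + I*sqrt(6 - 3*sqrt(2))/4.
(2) The observable Z averages to -sqrt(6)/4 - sqrt(2)/4.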